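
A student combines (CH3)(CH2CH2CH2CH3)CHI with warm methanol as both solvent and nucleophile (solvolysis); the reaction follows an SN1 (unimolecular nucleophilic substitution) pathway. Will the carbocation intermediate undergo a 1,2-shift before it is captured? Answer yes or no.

no

The first-formed carbocation is secondary.
No single 1,2-shift to an adjacent carbon would produce a more-substituted cation than the one already present, so no rearrangement occurs.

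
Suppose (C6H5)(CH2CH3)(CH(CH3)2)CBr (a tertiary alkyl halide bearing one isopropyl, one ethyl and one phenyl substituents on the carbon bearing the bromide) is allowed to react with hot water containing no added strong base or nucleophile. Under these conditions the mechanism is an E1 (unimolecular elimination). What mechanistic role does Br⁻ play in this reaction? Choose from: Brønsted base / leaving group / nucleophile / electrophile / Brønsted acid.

Step 1: Unassisted departure of Br⁻ (taking the C–Br bonding pair) generates a tertiary carbocation.
Br⁻ departs with both electrons of the breaking σ-bond — that is the definition of a leaving group.

leaving group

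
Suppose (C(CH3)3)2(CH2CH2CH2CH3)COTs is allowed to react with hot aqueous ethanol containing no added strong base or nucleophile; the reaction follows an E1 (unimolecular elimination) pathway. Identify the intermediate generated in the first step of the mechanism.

tertiary carbocation

Step 1: Unassisted departure of TsO⁻ (taking the C–O bonding pair) generates a tertiary carbocation.
After step 1 the species present is a tertiary carbocation.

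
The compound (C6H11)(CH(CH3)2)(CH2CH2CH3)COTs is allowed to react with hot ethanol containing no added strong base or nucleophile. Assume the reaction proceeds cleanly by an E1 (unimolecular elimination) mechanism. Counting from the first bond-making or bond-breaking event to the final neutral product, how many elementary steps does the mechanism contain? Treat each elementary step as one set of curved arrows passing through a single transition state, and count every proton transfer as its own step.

2

Step 1: Unassisted departure of TsO⁻ (taking the C–O bonding pair) generates a tertiary carbocation.
(No 1,2-shift: no single shift to an adjacent carbon would give a more stable cation.)
Step 2: An ethanol molecule (solvent) deprotonates a β-carbon; as the C–H bond breaks, those electrons form the new alkene π bond.
Total: 2 elementary steps.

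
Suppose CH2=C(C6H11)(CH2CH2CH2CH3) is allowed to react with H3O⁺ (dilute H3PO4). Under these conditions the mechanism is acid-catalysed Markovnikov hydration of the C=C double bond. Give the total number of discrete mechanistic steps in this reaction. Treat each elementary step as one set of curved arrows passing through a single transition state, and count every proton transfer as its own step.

3

Step 1: Protonation of the alkene by H3O⁺: the π bond acts as the nucleophile and picks up H⁺, giving the more stable (Markovnikov) tertiary carbocation. H2O is released.
(No 1,2-shift: no single shift to an adjacent carbon would give a more stable cation.)
Step 2: A lone pair on the oxygen of H2O attacks the carbocation, forming a C–O bond and an oxonium ion (a protonated alcohol).
Step 3: Proton transfer from the O–H of the oxonium ion to H2O completes the catalytic cycle and yields the alcohol.
Total: 3 elementary steps.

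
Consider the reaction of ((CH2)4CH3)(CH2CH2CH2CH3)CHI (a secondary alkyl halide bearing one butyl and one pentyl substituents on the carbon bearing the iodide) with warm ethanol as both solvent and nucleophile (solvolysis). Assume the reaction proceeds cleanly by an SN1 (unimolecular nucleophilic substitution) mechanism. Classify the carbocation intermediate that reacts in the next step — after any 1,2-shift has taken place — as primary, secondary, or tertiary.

secondary

Step 1: Rate-determining heterolysis of the C–I bond gives I⁻ and a secondary carbocation.
No single 1,2-shift to an adjacent carbon would give a more-substituted cation, so no rearrangement occurs.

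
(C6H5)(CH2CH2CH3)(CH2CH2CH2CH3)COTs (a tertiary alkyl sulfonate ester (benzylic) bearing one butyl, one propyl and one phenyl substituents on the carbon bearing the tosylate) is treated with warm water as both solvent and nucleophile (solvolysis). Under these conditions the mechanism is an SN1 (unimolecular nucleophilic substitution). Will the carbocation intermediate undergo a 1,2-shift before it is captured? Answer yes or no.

The first-formed carbocation is tertiary.
No single 1,2-shift to an adjacent carbon would produce a more-substituted cation than the one already present, so no rearrangement occurs.

no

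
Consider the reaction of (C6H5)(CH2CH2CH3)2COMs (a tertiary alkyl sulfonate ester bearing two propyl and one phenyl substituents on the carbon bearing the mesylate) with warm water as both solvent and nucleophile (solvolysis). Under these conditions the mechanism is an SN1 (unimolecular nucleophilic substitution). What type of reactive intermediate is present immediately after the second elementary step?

Step 1: Ionisation: the C–O σ-bond cleaves heterolytically; both bonding electrons depart with MsO⁻, leaving a tertiary carbocation at the α-carbon.
Step 2: H2O donates an oxygen lone pair into the empty p orbital of the cation, giving a protonated alcohol (an oxonium ion).
After step 2 the species present is an oxonium ion.

oxonium ion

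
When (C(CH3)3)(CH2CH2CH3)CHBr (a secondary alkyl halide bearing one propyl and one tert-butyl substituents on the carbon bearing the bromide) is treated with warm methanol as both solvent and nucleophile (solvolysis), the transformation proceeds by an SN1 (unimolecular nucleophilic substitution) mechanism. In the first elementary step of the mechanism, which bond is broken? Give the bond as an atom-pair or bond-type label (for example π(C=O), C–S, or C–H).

C–Br

Step 1: Rate-determining heterolysis of the C–Br bond gives Br⁻ and a secondary carbocation.
The bond broken in this step is the C–Br bond.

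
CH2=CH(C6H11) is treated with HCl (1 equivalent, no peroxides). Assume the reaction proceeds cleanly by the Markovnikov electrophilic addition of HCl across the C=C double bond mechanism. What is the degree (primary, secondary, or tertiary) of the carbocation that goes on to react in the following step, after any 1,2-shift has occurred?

Step 1: The π electrons of the C=C bond attack a proton of HCl; Markovnikov addition places the new C–H on the less-substituted alkene carbon, so the positive charge ends up on the more-substituted carbon — a secondary carbocation. The H–Cl bond breaks heterolytically, releasing Cl⁻.
Step 2: A hydride (H with its bonding pair) migrates from the adjacent cyclohexyl carbon to the cationic centre — a 1,2-hydride shift — upgrading the secondary cation to a tertiary one.
The cation rearranges from secondary to tertiary via a 1,2-hydride shift from the adjacent cyclohexyl carbon; the tertiary cation is what reacts next.

tertiary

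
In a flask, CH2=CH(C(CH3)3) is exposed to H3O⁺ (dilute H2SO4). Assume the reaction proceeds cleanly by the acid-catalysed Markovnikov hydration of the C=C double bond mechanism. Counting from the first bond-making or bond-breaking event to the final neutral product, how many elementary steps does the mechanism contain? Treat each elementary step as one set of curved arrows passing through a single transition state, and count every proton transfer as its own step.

Step 1: Electrophilic addition begins with the π(C=C) electrons forming a bond to the proton of H3O⁺. Following Markovnikov's rule, the resulting cation is secondary. H2O is released.
Step 2: A 1,2-methyl shift from the adjacent tert-butyl carbon moves the positive charge from the secondary centre to an adjacent carbon, generating a more stable tertiary carbocation.
Step 3: Nucleophilic capture of the cation by H2O produces the protonated alcohol (an oxonium ion).
Step 4: Deprotonation of the oxonium ion by a water molecule delivers the neutral alcohol and regenerates the acid catalyst.
Total: 4 elementary steps.

4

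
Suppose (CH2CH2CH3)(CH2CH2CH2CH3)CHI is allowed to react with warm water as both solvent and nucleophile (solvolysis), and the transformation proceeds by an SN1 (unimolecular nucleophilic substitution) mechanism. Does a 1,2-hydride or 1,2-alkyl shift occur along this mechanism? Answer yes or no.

no

The first-formed carbocation is secondary.
No single 1,2-shift to an adjacent carbon would produce a more-substituted cation than the one already present, so no rearrangement occurs.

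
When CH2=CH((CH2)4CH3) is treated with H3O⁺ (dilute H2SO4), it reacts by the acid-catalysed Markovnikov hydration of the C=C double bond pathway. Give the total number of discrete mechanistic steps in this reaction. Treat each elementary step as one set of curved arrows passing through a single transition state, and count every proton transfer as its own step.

3

Step 1: Electrophilic addition begins with the π(C=C) electrons forming a bond to the proton of H3O⁺. Following Markovnikov's rule, the resulting cation is secondary. H2O is released.
(No 1,2-shift: no single shift to an adjacent carbon would give a more stable cation.)
Step 2: Water acts as the nucleophile: an oxygen lone pair bonds to the cationic carbon, giving an oxonium-ion intermediate.
Step 3: Deprotonation of the oxonium ion by a water molecule delivers the neutral alcohol and regenerates the acid catalyst.
Total: 3 elementary steps.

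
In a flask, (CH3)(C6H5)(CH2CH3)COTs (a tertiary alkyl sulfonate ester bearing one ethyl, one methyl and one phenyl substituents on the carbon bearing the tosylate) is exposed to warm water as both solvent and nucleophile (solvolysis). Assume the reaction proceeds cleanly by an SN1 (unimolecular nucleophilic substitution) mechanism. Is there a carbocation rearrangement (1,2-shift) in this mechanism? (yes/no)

The first-formed carbocation is tertiary.
No single 1,2-shift to an adjacent carbon would produce a more-substituted cation than the one already present, so no rearrangement occurs.

no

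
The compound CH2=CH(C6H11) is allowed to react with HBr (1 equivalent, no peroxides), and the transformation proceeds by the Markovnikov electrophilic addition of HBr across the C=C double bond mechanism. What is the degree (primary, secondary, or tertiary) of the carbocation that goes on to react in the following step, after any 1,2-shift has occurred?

Step 1: Electrophilic addition begins with the π(C=C) electrons forming a bond to the proton of HBr. Following Markovnikov's rule, the resulting cation is secondary. The H–Br bond breaks heterolytically, releasing Br⁻.
Step 2: A hydride (H with its bonding pair) migrates from the adjacent cyclohexyl carbon to the cationic centre — a 1,2-hydride shift — upgrading the secondary cation to a tertiary one.
The cation rearranges from secondary to tertiary via a 1,2-hydride shift from the adjacent cyclohexyl carbon; the tertiary cation is what reacts next.

tertiary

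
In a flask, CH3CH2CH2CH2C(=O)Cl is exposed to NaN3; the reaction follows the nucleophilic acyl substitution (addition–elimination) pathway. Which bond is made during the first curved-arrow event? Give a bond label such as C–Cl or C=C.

Step 1: N3⁻ adds to the carbonyl carbon; the C=O π electrons shift onto oxygen and a tetrahedral alkoxide intermediate forms.
The bond formed in this step is the C–N bond.

C–N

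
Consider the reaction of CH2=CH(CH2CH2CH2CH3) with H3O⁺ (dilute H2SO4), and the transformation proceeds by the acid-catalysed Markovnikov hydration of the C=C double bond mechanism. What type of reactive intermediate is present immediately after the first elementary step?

secondary carbocation

Step 1: The π electrons of the C=C bond attack a proton of H3O⁺; Markovnikov addition places the new C–H on the less-substituted alkene carbon, so the positive charge ends up on the more-substituted carbon — a secondary carbocation. H2O is released.
After step 1 the species present is a secondary carbocation.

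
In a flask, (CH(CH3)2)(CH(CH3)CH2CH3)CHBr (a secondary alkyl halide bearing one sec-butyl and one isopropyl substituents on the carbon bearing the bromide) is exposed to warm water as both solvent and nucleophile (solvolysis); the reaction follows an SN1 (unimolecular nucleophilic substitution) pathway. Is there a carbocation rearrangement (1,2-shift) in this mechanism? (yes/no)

The first-formed carbocation is secondary.
The adjacent sec-butyl carbon already bears 2 other carbon substituents and has a hydrogen to migrate; after a 1,2-hydride shift from that carbon the positive charge sits on a tertiary centre.
Tertiary is more stable than secondary, so the shift occurs.

yes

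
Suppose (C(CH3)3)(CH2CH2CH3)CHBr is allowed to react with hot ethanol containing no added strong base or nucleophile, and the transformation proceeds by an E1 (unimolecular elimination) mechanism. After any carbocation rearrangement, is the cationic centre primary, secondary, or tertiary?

tertiary

Step 1: Rate-determining heterolysis of the C–Br bond gives Br⁻ and a secondary carbocation.
Step 2: Carbocation rearrangement: a 1,2-methyl shift from the adjacent tert-butyl carbon converts the initially-formed secondary cation into the more stable tertiary cation.
The cation rearranges from secondary to tertiary via a 1,2-methyl shift from the adjacent tert-butyl carbon; the tertiary cation is what reacts next.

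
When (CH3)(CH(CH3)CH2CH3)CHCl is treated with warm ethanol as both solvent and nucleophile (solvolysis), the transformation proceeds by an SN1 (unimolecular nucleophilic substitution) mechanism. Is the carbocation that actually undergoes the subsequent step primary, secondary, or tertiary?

tertiary

Step 1: Unassisted departure of Cl⁻ (taking the C–Cl bonding pair) generates a secondary carbocation.
Step 2: Carbocation rearrangement: a 1,2-hydride shift from the adjacent sec-butyl carbon converts the initially-formed secondary cation into the more stable tertiary cation.
The cation rearranges from secondary to tertiary via a 1,2-hydride shift from the adjacent sec-butyl carbon; the tertiary cation is what reacts next.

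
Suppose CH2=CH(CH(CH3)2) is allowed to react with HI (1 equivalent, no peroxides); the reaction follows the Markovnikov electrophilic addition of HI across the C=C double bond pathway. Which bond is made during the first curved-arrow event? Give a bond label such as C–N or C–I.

Step 1: Electrophilic addition begins with the π(C=C) electrons forming a bond to the proton of HI. Following Markovnikov's rule, the resulting cation is secondary. The H–I bond breaks heterolytically, releasing I⁻.
The bond formed in this step is the C–H bond.

C–H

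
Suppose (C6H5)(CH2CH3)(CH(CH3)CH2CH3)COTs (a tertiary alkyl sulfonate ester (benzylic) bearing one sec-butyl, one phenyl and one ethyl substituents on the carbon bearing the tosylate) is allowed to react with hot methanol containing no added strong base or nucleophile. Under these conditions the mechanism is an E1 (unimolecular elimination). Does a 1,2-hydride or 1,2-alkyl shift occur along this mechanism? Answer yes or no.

The first-formed carbocation is tertiary.
No single 1,2-shift to an adjacent carbon would produce a more-substituted cation than the one already present, so no rearrangement occurs.

no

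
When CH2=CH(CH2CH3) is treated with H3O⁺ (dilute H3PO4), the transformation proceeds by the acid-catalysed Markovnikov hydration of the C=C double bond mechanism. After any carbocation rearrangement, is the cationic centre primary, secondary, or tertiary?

Step 1: Electrophilic addition begins with the π(C=C) electrons forming a bond to the proton of H3O⁺. Following Markovnikov's rule, the resulting cation is secondary. H2O is released.
No single 1,2-shift to an adjacent carbon would give a more-substituted cation, so no rearrangement occurs.

secondary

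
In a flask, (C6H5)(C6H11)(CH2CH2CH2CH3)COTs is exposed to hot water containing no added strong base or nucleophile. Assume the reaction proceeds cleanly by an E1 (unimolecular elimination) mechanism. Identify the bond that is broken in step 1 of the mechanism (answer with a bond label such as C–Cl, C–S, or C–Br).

C–O

Step 1: Rate-determining heterolysis of the C–O bond gives TsO⁻ and a tertiary carbocation.
The bond broken in this step is the C–O bond.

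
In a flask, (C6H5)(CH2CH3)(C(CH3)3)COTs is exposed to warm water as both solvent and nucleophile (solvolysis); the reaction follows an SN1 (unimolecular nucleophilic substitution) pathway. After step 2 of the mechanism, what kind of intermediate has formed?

oxonium ion

Step 1: Unassisted departure of TsO⁻ (taking the C–O bonding pair) generates a tertiary carbocation.
Step 2: Nucleophilic capture: the oxygen of H2O bonds to the cationic carbon, producing an oxonium-ion intermediate.
After step 2 the species present is an oxonium ion.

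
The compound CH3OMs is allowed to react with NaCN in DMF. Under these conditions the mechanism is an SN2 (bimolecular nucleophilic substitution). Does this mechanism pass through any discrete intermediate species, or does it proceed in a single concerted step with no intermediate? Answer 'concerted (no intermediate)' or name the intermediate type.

concerted (no intermediate)

CN⁻ attacks the back face of the α-carbon while MsO⁻ departs with the C–O bonding pair — a single concerted displacement through a pentacoordinate transition state.
All bond changes occur in one transition state; no discrete intermediate is formed.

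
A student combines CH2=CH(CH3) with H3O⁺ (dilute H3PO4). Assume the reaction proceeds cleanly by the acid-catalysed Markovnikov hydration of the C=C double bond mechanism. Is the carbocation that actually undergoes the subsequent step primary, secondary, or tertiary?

secondary

Step 1: Protonation of the alkene by H3O⁺: the π bond acts as the nucleophile and picks up H⁺, giving the more stable (Markovnikov) secondary carbocation. H2O is released.
No single 1,2-shift to an adjacent carbon would give a more-substituted cation, so no rearrangement occurs.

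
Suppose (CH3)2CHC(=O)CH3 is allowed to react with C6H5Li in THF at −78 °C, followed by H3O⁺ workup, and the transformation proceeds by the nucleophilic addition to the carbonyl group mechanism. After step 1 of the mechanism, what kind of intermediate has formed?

Step 1: Nucleophilic addition: the carbanion-like carbon of C6H5Li adds to the carbonyl carbon, pushing the π(C=O) electron pair onto oxygen and giving a tetrahedral alkoxide.
After step 1 the species present is a tetrahedral alkoxide intermediate.

tetrahedral alkoxide intermediate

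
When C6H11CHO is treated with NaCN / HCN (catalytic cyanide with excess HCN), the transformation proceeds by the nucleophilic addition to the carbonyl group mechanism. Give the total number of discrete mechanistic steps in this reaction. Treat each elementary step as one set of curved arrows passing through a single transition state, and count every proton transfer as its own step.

Step 1: CN⁻ attacks the sp² carbonyl carbon; the C=O π bond breaks and the electrons end up as a lone pair on the alkoxide oxygen of the tetrahedral intermediate.
Step 2: The alkoxide is protonated in situ by undissociated HCN, yielding a cyanohydrin; the CN⁻ so formed carries on the cycle.
Total: 2 elementary steps.

2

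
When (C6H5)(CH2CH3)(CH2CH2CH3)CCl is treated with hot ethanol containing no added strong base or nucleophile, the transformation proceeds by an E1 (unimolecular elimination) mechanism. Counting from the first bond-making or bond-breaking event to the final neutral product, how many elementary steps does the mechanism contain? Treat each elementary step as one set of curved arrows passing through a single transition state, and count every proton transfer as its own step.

2

Step 1: Rate-determining heterolysis of the C–Cl bond gives Cl⁻ and a tertiary carbocation.
(No 1,2-shift: no single shift to an adjacent carbon would give a more stable cation.)
Step 2: An ethanol molecule (solvent) deprotonates a β-carbon; as the C–H bond breaks, those electrons form the new alkene π bond.
Total: 2 elementary steps.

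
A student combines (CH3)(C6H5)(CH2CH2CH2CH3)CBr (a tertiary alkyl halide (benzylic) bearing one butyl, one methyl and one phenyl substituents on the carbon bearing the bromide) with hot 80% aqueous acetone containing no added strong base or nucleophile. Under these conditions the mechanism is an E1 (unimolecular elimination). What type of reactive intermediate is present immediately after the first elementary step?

tertiary carbocation

Step 1: Ionisation: the C–Br σ-bond cleaves heterolytically; both bonding electrons depart with Br⁻, leaving a tertiary carbocation at the α-carbon.
After step 1 the species present is a tertiary carbocation.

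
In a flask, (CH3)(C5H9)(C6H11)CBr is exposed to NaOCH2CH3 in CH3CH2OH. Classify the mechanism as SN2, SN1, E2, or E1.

E2

Conditions: a strong base with a tertiary substrate bearing a β-hydrogen.
These conditions are the textbook signature of the E2 pathway.
A strong (often hindered) base removes a β-H in concert with loss of the leaving group — bimolecular elimination.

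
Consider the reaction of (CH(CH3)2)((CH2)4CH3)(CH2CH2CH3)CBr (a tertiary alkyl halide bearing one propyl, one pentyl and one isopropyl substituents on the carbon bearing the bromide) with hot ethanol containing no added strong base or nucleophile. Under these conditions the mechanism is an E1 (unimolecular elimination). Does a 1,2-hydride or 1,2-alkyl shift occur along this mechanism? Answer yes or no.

no

The first-formed carbocation is tertiary.
No single 1,2-shift to an adjacent carbon would produce a more-substituted cation than the one already present, so no rearrangement occurs.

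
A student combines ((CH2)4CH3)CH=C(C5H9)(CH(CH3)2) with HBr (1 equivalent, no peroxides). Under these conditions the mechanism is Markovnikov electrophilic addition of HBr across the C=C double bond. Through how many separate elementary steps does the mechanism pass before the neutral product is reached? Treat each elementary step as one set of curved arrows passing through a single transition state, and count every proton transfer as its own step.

2

Step 1: Electrophilic addition begins with the π(C=C) electrons forming a bond to the proton of HBr. Following Markovnikov's rule, the resulting cation is tertiary. The H–Br bond breaks heterolytically, releasing Br⁻.
(No 1,2-shift: no single shift to an adjacent carbon would give a more stable cation.)
Step 2: Br⁻ captures the cation: a lone pair on Br⁻ fills the empty p orbital, producing the alkyl halide product.
Total: 2 elementary steps.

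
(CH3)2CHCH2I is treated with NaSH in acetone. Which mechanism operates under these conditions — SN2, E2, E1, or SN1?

Conditions: a primary substrate with a strong nucleophile in the polar aprotic solvent acetone.
These conditions are the textbook signature of the SN2 pathway.
An unhindered substrate with a strong nucleophile in a polar aprotic solvent favours one-step backside displacement.

SN2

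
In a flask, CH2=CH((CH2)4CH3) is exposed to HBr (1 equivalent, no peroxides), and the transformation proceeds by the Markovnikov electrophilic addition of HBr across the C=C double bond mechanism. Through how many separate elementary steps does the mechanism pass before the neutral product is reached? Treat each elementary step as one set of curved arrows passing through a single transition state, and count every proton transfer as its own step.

2

Step 1: The π electrons of the C=C bond attack a proton of HBr; Markovnikov addition places the new C–H on the less-substituted alkene carbon, so the positive charge ends up on the more-substituted carbon — a secondary carbocation. The H–Br bond breaks heterolytically, releasing Br⁻.
(No 1,2-shift: no single shift to an adjacent carbon would give a more stable cation.)
Step 2: Br⁻ captures the cation: a lone pair on Br⁻ fills the empty p orbital, producing the alkyl halide product.
Total: 2 elementary steps.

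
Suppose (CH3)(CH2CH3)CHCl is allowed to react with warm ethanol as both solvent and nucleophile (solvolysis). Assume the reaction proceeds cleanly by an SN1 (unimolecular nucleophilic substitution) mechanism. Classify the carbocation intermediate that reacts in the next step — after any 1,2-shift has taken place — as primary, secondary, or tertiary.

secondary

Step 1: Ionisation: the C–Cl σ-bond cleaves heterolytically; both bonding electrons depart with Cl⁻, leaving a secondary carbocation at the α-carbon.
No single 1,2-shift to an adjacent carbon would give a more-substituted cation, so no rearrangement occurs.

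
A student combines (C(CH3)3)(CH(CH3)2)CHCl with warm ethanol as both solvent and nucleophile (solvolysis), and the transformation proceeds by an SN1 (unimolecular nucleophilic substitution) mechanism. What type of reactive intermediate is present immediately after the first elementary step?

secondary carbocation

Step 1: Rate-determining heterolysis of the C–Cl bond gives Cl⁻ and a secondary carbocation.
After step 1 the species present is a secondary carbocation.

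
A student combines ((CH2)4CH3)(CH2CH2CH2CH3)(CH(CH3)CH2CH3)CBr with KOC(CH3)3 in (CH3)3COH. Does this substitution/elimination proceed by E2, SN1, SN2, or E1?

E2

Conditions: a strong/bulky base with a tertiary substrate bearing a β-hydrogen.
These conditions are the textbook signature of the E2 pathway.
A strong (often hindered) base removes a β-H in concert with loss of the leaving group — bimolecular elimination.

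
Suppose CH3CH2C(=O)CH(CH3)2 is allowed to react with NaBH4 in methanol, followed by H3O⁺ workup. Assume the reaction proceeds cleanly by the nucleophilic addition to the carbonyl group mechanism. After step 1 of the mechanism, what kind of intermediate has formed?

Step 1: A lone pair / filled orbital on H⁻ (delivered from BH4⁻) attacks the electrophilic carbonyl carbon; the π(C=O) electrons shift onto oxygen, producing a tetrahedral alkoxide intermediate.
After step 1 the species present is a tetrahedral alkoxide intermediate.

tetrahedral alkoxide intermediate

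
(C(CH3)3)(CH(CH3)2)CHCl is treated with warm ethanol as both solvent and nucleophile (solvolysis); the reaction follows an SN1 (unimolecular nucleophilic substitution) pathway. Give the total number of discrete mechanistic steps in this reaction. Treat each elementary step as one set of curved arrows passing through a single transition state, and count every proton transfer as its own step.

4

Step 1: Rate-determining heterolysis of the C–Cl bond gives Cl⁻ and a secondary carbocation.
Step 2: Carbocation rearrangement: a 1,2-hydride shift from the adjacent isopropyl carbon converts the initially-formed secondary cation into the more stable tertiary cation.
Step 3: CH3CH2OH donates an oxygen lone pair into the empty p orbital of the cation, giving a protonated ether (an oxonium ion).
Step 4: Proton transfer from the O–H of the oxonium ion to a solvent molecule delivers the neutral ether.
Total: 4 elementary steps.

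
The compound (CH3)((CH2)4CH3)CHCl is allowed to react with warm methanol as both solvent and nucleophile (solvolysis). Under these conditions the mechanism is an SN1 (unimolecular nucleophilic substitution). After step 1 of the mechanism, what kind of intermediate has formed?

Step 1: The C–Cl bond breaks with both electrons going to the chloride; Cl⁻ leaves and a secondary carbocation remains.
After step 1 the species present is a secondary carbocation.

secondary carbocation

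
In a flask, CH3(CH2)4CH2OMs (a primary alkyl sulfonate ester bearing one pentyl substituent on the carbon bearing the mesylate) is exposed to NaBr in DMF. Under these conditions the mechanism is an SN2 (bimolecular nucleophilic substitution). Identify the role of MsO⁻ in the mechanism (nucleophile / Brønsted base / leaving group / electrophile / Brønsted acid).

leaving group

Step 1: The bromide nucleophile donates a lone pair from Br to the α-carbon in a backside attack; simultaneously the C–O σ-bond breaks and both of its electrons leave with MsO⁻. One concerted step with inversion of configuration.
MsO⁻ departs with both electrons of the breaking σ-bond — that is the definition of a leaving group.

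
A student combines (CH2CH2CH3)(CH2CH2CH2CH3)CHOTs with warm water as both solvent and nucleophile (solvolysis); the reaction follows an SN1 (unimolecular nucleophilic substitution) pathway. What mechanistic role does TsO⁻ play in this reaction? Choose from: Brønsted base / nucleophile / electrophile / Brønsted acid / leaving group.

leaving group

Step 1: Ionisation: the C–O σ-bond cleaves heterolytically; both bonding electrons depart with TsO⁻, leaving a secondary carbocation at the α-carbon.
TsO⁻ departs with both electrons of the breaking σ-bond — that is the definition of a leaving group.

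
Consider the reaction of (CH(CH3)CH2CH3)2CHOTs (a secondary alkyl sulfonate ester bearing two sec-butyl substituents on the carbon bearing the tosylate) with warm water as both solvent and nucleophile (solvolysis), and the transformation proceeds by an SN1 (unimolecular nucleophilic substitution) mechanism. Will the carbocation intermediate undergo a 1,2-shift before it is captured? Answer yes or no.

The first-formed carbocation is secondary.
The adjacent sec-butyl carbon already bears 2 other carbon substituents and has a hydrogen to migrate; after a 1,2-hydride shift from that carbon the positive charge sits on a tertiary centre.
Tertiary is more stable than secondary, so the shift occurs.

yes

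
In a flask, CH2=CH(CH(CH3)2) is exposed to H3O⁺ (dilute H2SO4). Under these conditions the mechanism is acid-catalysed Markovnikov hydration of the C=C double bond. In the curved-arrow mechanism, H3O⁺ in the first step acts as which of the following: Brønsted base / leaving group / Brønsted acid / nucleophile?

Step 1: Protonation of the alkene by H3O⁺: the π bond acts as the nucleophile and picks up H⁺, giving the more stable (Markovnikov) secondary carbocation. H2O is released.
H3O⁺ in the first step donates a proton in a proton-transfer step — a Brønsted acid.

Brønsted acid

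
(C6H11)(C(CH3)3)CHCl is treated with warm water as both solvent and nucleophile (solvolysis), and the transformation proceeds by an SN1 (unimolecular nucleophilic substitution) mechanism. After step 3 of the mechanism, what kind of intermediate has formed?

Step 1: Unassisted departure of Cl⁻ (taking the C–Cl bonding pair) generates a secondary carbocation.
Step 2: A hydride (H with its bonding pair) migrates from the adjacent cyclohexyl carbon to the cationic centre — a 1,2-hydride shift — upgrading the secondary cation to a tertiary one.
Step 3: H2O donates an oxygen lone pair into the empty p orbital of the cation, giving a protonated alcohol (an oxonium ion).
After step 3 the species present is an oxonium ion.

oxonium ion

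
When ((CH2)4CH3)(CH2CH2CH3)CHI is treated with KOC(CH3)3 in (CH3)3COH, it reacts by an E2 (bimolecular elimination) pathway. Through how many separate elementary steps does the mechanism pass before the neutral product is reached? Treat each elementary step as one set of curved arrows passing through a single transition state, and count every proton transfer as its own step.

Step 1: In one step, (CH3)3CO⁻ pulls off a β-proton, the C–I bond cleaves, and a C=C double bond forms between the α- and β-carbons (E2, anti elimination).
Total: 1 elementary step.

1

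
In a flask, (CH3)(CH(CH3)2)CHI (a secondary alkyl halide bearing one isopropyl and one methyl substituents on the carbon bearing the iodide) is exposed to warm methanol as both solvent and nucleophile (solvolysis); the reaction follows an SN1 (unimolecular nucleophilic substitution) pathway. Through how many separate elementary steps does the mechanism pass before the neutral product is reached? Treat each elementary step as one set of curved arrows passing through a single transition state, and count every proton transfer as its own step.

4

Step 1: Unassisted departure of I⁻ (taking the C–I bonding pair) generates a secondary carbocation.
Step 2: A hydride (H with its bonding pair) migrates from the adjacent isopropyl carbon to the cationic centre — a 1,2-hydride shift — upgrading the secondary cation to a tertiary one.
Step 3: CH3OH donates an oxygen lone pair into the empty p orbital of the cation, giving a protonated ether (an oxonium ion).
Step 4: Deprotonation of the oxonium oxygen by solvent methanol yields the neutral ether.
Total: 4 elementary steps.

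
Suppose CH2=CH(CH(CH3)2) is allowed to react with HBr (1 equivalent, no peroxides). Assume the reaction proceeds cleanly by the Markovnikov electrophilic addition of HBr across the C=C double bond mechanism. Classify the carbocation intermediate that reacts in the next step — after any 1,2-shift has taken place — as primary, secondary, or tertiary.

Step 1: Protonation of the alkene by HBr: the π bond acts as the nucleophile and picks up H⁺, giving the more stable (Markovnikov) secondary carbocation. The H–Br bond breaks heterolytically, releasing Br⁻.
Step 2: Carbocation rearrangement: a 1,2-hydride shift from the adjacent isopropyl carbon converts the initially-formed secondary cation into the more stable tertiary cation.
The cation rearranges from secondary to tertiary via a 1,2-hydride shift from the adjacent isopropyl carbon; the tertiary cation is what reacts next.

tertiary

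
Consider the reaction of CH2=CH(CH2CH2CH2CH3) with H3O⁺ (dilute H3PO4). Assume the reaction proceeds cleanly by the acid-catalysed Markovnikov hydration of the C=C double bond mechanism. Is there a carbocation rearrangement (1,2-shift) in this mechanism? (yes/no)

The first-formed carbocation is secondary.
No single 1,2-shift to an adjacent carbon would produce a more-substituted cation than the one already present, so no rearrangement occurs.

no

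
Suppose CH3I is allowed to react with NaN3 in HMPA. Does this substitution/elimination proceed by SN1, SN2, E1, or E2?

Conditions: a methyl substrate with a strong nucleophile in the polar aprotic solvent HMPA.
These conditions are the textbook signature of the SN2 pathway.
An unhindered substrate with a strong nucleophile in a polar aprotic solvent favours one-step backside displacement.

SN2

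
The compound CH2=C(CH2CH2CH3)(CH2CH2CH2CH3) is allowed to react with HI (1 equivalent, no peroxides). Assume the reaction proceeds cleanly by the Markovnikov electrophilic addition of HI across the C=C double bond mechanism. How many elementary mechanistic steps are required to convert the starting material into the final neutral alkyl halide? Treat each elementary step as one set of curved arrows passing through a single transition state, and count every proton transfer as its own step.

2

Step 1: The π electrons of the C=C bond attack a proton of HI; Markovnikov addition places the new C–H on the less-substituted alkene carbon, so the positive charge ends up on the more-substituted carbon — a tertiary carbocation. The H–I bond breaks heterolytically, releasing I⁻.
(No 1,2-shift: no single shift to an adjacent carbon would give a more stable cation.)
Step 2: The I⁻ anion donates a lone pair to the carbocation, forming the new C–I σ-bond and giving the neutral alkyl halide.
Total: 2 elementary steps.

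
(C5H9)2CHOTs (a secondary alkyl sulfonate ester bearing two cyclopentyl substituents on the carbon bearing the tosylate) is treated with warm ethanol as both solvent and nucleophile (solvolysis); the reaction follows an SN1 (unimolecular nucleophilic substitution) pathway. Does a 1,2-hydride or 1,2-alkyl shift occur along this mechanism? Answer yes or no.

The first-formed carbocation is secondary.
The adjacent cyclopentyl carbon already bears 2 other carbon substituents and has a hydrogen to migrate; after a 1,2-hydride shift from that carbon the positive charge sits on a tertiary centre.
Tertiary is more stable than secondary, so the shift occurs.

yes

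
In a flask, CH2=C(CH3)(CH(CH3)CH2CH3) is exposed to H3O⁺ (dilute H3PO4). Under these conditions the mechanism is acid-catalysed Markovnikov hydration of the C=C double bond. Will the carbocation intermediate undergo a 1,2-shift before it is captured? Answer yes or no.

The first-formed carbocation is tertiary.
No single 1,2-shift to an adjacent carbon would produce a more-substituted cation than the one already present, so no rearrangement occurs.

no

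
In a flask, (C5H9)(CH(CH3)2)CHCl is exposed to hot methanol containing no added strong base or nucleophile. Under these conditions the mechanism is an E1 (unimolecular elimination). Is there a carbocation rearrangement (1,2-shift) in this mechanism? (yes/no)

The first-formed carbocation is secondary.
The adjacent isopropyl carbon already bears 2 other carbon substituents and has a hydrogen to migrate; after a 1,2-hydride shift from that carbon the positive charge sits on a tertiary centre.
Tertiary is more stable than secondary, so the shift occurs.

yes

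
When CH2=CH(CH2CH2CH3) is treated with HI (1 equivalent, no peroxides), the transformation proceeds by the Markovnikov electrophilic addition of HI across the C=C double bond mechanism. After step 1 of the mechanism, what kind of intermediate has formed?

Step 1: Electrophilic addition begins with the π(C=C) electrons forming a bond to the proton of HI. Following Markovnikov's rule, the resulting cation is secondary. The H–I bond breaks heterolytically, releasing I⁻.
After step 1 the species present is a secondary carbocation.

secondary carbocation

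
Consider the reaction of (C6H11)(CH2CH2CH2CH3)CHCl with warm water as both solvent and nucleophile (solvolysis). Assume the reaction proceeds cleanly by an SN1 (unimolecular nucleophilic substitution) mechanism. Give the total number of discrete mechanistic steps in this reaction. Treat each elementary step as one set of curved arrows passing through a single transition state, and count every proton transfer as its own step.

Step 1: Ionisation: the C–Cl σ-bond cleaves heterolytically; both bonding electrons depart with Cl⁻, leaving a secondary carbocation at the α-carbon.
Step 2: A 1,2-hydride shift from the adjacent cyclohexyl carbon moves the positive charge from the secondary centre to an adjacent carbon, generating a more stable tertiary carbocation.
Step 3: Nucleophilic capture: the oxygen of H2O bonds to the cationic carbon, producing an oxonium-ion intermediate.
Step 4: Proton transfer from the O–H of the oxonium ion to a solvent molecule delivers the neutral alcohol.
Total: 4 elementary steps.

4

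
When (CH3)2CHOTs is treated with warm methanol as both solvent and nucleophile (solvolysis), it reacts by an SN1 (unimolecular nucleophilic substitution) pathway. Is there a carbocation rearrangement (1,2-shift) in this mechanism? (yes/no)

The first-formed carbocation is secondary.
No single 1,2-shift to an adjacent carbon would produce a more-substituted cation than the one already present, so no rearrangement occurs.

no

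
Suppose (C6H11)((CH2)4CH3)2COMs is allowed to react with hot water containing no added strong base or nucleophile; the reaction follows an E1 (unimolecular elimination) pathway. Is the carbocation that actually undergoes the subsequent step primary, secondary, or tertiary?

tertiary

Step 1: Ionisation: the C–O σ-bond cleaves heterolytically; both bonding electrons depart with MsO⁻, leaving a tertiary carbocation at the α-carbon.
No single 1,2-shift to an adjacent carbon would give a more-substituted cation, so no rearrangement occurs.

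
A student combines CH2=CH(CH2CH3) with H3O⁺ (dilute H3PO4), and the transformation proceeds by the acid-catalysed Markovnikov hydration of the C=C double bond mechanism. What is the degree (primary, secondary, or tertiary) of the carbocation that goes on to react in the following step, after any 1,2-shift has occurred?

secondary

Step 1: Protonation of the alkene by H3O⁺: the π bond acts as the nucleophile and picks up H⁺, giving the more stable (Markovnikov) secondary carbocation. H2O is released.
No single 1,2-shift to an adjacent carbon would give a more-substituted cation, so no rearrangement occurs.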